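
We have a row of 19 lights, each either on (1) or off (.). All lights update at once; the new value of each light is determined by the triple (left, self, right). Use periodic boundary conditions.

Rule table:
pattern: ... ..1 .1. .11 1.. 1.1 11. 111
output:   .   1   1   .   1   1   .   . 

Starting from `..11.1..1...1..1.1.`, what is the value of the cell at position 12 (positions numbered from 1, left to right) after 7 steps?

.1..111111.11111111
1111......1........
....1....111......1
1..111..1...1....11
.11...1111.111..1..
1..1.1....1...1111.
1111111..111.1....1
position 12 holds 1

1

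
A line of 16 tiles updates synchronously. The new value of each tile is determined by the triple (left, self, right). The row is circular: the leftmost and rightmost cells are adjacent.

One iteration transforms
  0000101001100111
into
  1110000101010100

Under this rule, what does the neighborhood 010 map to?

0

At position 4 the neighborhood is 010; the next row has 0 there.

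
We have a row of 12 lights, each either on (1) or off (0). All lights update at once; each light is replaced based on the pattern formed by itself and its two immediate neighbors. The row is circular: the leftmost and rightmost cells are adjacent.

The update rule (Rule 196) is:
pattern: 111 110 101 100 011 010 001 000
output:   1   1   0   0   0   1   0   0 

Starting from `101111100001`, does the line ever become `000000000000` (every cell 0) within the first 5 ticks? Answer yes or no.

tick 1: 100111100000
tick 2: 100011100000
tick 3: 100001100000
tick 4: 100000100000
tick 5: 100000100000
tick 5 is 100000100000, still not uniform 0

no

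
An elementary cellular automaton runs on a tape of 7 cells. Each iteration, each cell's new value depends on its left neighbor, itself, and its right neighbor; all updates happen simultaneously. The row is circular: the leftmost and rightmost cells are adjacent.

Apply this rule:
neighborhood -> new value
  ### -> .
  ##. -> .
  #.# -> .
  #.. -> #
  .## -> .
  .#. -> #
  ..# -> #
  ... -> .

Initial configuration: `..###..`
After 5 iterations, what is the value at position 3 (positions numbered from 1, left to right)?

.

iteration 1: .#...#.
iteration 2: ###.###
iteration 3: .......
iteration 4: .......  (fixed point — unchanged through iteration 5)
position 3 holds .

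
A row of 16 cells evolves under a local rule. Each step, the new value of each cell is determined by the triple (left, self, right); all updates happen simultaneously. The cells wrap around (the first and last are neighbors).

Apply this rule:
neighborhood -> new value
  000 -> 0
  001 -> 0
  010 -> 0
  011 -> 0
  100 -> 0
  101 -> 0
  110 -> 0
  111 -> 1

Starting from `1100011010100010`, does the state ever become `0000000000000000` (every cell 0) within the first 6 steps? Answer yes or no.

yes

0000000000000000
all cells are 0 at step 1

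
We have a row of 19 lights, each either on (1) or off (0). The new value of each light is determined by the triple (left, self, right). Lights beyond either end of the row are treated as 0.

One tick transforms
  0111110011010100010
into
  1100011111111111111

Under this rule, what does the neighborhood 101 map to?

At position 10 the neighborhood is 101; the next row has 1 there.

1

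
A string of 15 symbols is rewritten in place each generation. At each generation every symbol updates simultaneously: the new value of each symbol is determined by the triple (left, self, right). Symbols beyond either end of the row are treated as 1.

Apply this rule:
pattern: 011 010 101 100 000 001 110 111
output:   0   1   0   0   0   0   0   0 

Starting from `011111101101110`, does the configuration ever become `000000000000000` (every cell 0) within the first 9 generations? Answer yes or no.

yes

000000000000000
all cells are 0 at generation 1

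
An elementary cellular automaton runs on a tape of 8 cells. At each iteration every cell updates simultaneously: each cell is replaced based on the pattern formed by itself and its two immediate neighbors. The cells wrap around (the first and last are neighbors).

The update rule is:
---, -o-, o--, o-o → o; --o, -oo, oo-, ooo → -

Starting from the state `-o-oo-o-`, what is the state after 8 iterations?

o----o--

iteration 1: -oo--ooo
iteration 2: o--o----
iteration 3: oo-oooo-
iteration 4: --o----o
iteration 5: o-oooo-o
iteration 6: -o----o-
iteration 7: -oooo-oo
iteration 8: o----o--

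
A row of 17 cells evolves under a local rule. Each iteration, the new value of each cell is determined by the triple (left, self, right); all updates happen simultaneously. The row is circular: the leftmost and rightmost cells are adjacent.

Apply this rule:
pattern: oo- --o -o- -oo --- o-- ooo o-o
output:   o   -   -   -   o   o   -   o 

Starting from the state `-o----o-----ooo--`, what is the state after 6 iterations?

--ooo--oooo---ooo
o---oo----ooo---o
ooo--oooo---ooo--
--oo----ooo---oo-
o--oooo---ooo--oo
oo----ooo---oo---

oo----ooo---oo---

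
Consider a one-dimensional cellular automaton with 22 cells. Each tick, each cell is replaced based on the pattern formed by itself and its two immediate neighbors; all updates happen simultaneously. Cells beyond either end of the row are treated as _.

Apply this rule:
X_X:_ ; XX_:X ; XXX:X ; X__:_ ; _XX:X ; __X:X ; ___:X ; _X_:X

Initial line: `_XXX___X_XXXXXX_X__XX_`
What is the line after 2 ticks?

XXXX_XXX_XXXXXX_X_XXX_

tick 1: XXXX_XXX_XXXXXX_X_XXX_
tick 2: XXXX_XXX_XXXXXX_X_XXX_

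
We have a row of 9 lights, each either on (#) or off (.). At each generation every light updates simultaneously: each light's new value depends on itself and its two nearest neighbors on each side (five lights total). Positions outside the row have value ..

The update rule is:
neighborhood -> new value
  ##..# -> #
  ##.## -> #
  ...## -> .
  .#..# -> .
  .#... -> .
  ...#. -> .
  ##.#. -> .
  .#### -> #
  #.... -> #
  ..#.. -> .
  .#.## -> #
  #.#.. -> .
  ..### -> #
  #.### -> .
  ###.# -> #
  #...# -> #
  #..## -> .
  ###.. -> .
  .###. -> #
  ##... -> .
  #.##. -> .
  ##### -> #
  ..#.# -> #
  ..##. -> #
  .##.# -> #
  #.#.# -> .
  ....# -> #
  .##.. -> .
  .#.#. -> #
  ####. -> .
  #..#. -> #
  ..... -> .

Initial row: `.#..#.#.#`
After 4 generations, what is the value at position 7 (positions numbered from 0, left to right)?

generation 1: ...###.#.
generation 2: .#.###...
generation 3: .##.#..#.
generation 4: .##...#..
position 7 holds .

.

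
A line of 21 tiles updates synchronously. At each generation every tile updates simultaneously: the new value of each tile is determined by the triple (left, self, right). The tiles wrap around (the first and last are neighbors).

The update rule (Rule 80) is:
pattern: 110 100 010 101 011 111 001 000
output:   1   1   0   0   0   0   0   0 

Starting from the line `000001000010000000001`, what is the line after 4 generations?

000100000100001000000

100000100001000000000
010000010000100000000
001000001000010000000
000100000100001000000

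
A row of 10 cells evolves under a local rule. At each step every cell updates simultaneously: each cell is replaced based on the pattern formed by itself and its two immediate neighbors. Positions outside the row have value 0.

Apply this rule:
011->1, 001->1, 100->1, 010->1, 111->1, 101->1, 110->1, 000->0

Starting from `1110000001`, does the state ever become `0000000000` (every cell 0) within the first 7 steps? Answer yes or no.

1111000011
1111100111
1111111111
1111111111  (fixed point — unchanged through step 7)
step 7 is 1111111111, still not uniform 0

no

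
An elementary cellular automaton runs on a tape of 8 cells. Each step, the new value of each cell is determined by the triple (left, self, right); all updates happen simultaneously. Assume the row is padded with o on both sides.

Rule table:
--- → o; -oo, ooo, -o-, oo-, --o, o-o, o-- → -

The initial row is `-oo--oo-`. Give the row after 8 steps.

-oooooo-

--------
-oooooo-
--------  (repeats step 1; period 2)
step 8: -oooooo-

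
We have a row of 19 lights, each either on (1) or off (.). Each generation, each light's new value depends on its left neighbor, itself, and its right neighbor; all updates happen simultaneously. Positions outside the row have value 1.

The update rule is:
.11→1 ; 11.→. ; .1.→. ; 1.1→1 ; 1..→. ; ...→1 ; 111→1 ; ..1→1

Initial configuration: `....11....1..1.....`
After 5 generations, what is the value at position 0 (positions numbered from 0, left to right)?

1

generation 1: .1111..111..1..1111
generation 2: 1111..111..1..11111
generation 3: 111..111..1..111111
generation 4: 11..111..1..1111111
generation 5: 1..111..1..11111111
position 0 holds 1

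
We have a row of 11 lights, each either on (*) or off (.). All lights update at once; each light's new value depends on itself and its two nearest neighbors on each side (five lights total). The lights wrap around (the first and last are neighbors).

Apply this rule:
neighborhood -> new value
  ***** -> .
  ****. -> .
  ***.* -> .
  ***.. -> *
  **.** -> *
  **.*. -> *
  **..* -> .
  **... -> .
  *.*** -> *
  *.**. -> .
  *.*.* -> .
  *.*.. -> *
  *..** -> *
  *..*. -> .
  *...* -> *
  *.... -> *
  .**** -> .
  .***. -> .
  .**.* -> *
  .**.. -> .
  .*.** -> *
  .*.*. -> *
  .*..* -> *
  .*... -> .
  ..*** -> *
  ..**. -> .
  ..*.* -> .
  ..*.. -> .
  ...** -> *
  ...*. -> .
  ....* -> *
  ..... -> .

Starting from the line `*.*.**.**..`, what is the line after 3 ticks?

.*.*.**....
..*.*...*.*
*..**.*..**

*..**.*..**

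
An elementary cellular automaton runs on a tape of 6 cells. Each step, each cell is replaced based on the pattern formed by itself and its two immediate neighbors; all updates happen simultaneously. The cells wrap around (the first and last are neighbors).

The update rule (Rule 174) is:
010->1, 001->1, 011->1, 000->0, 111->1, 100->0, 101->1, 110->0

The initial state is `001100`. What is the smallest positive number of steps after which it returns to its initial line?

6

011000
110000
100001
000011
000110
001100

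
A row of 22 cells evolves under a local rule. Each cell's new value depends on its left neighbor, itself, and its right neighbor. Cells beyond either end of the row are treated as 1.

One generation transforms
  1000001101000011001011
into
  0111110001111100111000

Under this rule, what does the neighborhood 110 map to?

0

At position 0 the neighborhood is 110; the next row has 0 there.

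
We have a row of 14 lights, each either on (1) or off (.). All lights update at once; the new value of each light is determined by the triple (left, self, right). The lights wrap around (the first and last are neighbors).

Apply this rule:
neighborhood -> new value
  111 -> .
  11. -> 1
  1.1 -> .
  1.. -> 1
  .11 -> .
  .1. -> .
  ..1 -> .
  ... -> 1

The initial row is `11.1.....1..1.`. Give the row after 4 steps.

11...11..111..

step 1: .1..1111..1...
step 2: ..1....11..111
step 3: 1..111..11...1
step 4: 11...11..111..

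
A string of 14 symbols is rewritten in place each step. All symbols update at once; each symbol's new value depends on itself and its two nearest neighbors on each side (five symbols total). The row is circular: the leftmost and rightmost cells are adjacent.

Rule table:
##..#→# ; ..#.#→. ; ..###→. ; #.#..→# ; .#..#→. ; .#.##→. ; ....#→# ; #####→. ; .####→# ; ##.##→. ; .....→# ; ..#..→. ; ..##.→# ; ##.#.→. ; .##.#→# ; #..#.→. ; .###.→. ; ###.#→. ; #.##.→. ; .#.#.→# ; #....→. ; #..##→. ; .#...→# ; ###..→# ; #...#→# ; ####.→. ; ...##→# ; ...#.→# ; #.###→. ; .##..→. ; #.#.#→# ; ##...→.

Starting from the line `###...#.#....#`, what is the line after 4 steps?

#.#.##.###.##.
###..#......#.
..##..#.####..
###.#....#.#..

###.#....#.#..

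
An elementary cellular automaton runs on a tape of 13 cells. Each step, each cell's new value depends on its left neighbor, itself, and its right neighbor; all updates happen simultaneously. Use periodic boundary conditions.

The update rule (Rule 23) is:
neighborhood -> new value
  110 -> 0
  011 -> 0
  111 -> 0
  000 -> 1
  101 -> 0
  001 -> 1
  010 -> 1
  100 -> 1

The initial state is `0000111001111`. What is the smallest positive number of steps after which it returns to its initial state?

2

1111000110000
0000111001111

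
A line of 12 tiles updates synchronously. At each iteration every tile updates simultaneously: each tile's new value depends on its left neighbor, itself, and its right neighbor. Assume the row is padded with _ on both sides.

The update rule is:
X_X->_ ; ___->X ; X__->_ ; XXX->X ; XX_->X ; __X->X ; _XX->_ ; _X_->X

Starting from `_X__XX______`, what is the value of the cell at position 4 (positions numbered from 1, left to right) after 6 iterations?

XX_X_X_XXXXX
_X_X_X__XXXX
XX_X_X_X_XXX
_X_X_X_X__XX
XX_X_X_X_X_X
_X_X_X_X_X_X
position 4 holds X

X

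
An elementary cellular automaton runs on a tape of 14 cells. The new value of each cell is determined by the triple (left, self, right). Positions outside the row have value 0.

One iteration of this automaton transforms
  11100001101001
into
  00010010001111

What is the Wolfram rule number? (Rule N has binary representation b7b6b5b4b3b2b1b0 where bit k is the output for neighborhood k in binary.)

position 1: 111 → 0  (bit 7 = 0)
position 2: 110 → 0  (bit 6 = 0)
position 9: 101 → 0  (bit 5 = 0)
position 3: 100 → 1  (bit 4 = 1)
position 0: 011 → 0  (bit 3 = 0)
position 10: 010 → 1  (bit 2 = 1)
position 6: 001 → 1  (bit 1 = 1)
position 4: 000 → 0  (bit 0 = 0)
bits b7..b0 = 00010110 = 22

22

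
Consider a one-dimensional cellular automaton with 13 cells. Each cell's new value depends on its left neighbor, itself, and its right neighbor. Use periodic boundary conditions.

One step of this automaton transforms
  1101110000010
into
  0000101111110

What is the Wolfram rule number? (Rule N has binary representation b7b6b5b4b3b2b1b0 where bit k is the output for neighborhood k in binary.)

position 4: 111 → 1  (bit 7 = 1)
position 1: 110 → 0  (bit 6 = 0)
position 2: 101 → 0  (bit 5 = 0)
position 6: 100 → 1  (bit 4 = 1)
position 0: 011 → 0  (bit 3 = 0)
position 11: 010 → 1  (bit 2 = 1)
position 10: 001 → 1  (bit 1 = 1)
position 7: 000 → 1  (bit 0 = 1)
bits b7..b0 = 10010111 = 151

151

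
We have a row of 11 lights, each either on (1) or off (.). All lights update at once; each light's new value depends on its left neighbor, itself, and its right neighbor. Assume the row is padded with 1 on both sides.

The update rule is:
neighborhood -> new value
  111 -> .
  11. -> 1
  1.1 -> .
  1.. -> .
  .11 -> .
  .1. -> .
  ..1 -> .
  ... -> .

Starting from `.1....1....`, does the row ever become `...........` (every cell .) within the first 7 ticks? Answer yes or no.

yes

...........
all cells are . at tick 1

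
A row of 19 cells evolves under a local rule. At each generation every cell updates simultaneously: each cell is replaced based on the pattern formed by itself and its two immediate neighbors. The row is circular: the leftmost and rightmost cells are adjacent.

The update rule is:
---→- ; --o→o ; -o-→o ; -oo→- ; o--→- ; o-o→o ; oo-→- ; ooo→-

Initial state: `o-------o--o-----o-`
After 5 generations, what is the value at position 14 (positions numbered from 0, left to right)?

-

generation 1: o------oo-oo----ooo
generation 2: ------o--o-----o---
generation 3: -----oo-oo----oo---
generation 4: ----o--o-----o-----
generation 5: ---oo-oo----oo-----
position 14 holds -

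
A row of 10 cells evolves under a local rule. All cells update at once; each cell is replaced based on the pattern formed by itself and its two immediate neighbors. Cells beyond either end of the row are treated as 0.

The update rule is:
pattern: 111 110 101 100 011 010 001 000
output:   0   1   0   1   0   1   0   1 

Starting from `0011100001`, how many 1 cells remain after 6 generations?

4

1000111101
1110000101
0011110101
1000010101
1111010101
0001010101
count of 1: 4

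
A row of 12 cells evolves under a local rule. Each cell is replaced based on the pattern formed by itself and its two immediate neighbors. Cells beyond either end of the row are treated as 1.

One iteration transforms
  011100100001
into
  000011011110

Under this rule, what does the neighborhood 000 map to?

At position 8 the neighborhood is 000; the next row has 1 there.

1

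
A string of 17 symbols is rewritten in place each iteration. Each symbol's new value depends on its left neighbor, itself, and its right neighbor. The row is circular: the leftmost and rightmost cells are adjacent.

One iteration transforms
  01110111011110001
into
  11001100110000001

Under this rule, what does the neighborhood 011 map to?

1

At position 1 the neighborhood is 011; the next row has 1 there.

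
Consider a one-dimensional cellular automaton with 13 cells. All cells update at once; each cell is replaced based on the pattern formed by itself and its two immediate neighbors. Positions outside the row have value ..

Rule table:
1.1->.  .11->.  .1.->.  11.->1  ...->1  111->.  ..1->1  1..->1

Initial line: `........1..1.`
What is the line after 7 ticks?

11111111.11.1
.......1..1..
1111111.11.11
......1..1..1
111111.11.11.
.....1..1..11
11111.11.11.1

11111.11.11.1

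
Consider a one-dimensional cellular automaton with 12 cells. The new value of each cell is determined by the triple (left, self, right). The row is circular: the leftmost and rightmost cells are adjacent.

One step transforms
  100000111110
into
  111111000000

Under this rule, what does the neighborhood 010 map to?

At position 0 the neighborhood is 010; the next row has 1 there.

1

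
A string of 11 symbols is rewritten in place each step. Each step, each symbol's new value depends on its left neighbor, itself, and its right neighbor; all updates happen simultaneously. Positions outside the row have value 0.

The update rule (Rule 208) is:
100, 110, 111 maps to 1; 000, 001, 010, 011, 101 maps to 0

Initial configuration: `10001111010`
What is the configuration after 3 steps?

00010001110

01000111001
00100011100
00010001110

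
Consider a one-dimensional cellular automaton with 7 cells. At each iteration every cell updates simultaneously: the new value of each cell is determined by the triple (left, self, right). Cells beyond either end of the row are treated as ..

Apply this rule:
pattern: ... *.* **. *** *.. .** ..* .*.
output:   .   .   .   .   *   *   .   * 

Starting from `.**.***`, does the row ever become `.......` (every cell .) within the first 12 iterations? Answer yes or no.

no

.*..*..
.**.**.
.*..*.*
.**.*.*
.*..*.*  (repeats iteration 3; period 2)
iteration 12: .**.*.*
iteration 12 is .**.*.*, still not uniform .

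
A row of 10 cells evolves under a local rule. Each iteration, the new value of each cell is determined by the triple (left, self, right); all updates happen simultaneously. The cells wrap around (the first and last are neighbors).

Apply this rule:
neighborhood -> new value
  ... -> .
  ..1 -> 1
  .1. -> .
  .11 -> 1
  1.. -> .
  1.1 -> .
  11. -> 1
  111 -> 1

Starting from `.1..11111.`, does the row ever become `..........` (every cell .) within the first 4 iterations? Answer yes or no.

no

1..111111.
..1111111.
.11111111.
111111111.
iteration 4 is 111111111., still not uniform .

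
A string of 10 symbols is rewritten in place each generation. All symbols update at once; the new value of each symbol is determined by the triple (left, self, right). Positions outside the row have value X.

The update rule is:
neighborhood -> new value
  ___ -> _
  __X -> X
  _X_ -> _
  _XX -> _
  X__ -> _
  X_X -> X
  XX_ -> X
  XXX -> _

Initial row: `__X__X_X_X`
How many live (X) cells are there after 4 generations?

generation 1: _X__X_X_X_
generation 2: X__X_X_X_X
generation 3: X_X_X_X_X_
generation 4: XX_X_X_X_X
count of X: 6

6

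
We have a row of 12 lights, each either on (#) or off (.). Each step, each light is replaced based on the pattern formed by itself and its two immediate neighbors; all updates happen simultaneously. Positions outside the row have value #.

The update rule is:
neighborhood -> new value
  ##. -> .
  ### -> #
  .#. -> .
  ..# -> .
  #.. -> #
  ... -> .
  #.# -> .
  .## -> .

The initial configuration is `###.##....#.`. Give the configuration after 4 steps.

##....#.....
#.#....#....
...#....#...
#...#....#..

#...#....#..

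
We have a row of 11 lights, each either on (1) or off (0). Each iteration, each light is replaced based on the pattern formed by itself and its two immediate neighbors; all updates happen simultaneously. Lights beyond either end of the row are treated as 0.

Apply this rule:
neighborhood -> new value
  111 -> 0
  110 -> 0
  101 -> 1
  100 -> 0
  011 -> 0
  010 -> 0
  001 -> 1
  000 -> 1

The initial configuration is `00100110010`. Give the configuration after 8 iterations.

00000010011

11001000100
00010011001
11100100010
00001001100
11110010001
00000100110
11111001000
00000010011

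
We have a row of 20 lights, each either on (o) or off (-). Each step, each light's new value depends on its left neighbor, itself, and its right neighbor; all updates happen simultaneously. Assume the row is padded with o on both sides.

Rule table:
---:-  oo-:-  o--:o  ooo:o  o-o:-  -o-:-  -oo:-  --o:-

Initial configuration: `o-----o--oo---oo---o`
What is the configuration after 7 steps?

-o--o--o-----o---o--

-o-----o---o----o---
--o-----o---o----o--
o--o-----o---o----o-
-o--o-----o---o-----
--o--o-----o---o----
o--o--o-----o---o---
-o--o--o-----o---o--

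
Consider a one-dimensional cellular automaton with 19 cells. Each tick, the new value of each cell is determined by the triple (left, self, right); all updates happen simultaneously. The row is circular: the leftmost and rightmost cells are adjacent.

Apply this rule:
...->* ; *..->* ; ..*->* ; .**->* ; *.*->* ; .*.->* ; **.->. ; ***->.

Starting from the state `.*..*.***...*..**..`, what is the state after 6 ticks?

*........***......*

*******..*******.**
.......***......**.
********..*******.*
........***......**
*********..*******.
*........***......*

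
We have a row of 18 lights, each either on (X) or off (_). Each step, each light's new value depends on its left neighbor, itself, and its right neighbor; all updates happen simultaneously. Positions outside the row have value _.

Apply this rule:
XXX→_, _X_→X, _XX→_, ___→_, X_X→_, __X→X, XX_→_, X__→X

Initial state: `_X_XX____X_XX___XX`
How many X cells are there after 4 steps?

6

XX___X__XX___X_X__
__X_XXXX__X_XX_XX_
_XX_____XXX______X
X__X___X___X____XX
count of X: 6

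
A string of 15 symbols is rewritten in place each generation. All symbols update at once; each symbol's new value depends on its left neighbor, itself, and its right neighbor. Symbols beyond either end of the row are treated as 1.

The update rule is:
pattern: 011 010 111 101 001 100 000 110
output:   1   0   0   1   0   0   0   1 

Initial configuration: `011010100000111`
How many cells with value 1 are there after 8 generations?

2

generation 1: 111101000000100
generation 2: 000110000000000
generation 3: 000110000000000  (fixed point — unchanged through generation 8)
count of 1: 2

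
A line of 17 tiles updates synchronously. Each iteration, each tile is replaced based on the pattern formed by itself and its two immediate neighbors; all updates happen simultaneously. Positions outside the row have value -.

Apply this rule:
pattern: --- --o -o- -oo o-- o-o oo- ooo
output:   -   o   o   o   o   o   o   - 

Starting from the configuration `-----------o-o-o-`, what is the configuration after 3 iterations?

--------oooo---oo

iteration 1: ----------ooooooo
iteration 2: ---------oo-----o
iteration 3: --------oooo---oo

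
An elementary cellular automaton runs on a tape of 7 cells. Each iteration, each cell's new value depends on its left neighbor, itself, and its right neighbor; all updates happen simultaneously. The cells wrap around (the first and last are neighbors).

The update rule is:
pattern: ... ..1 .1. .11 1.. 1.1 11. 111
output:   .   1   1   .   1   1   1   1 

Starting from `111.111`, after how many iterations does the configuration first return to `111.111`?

7

1111.11
11111.1
111111.
.111111
1.11111
11.1111
111.111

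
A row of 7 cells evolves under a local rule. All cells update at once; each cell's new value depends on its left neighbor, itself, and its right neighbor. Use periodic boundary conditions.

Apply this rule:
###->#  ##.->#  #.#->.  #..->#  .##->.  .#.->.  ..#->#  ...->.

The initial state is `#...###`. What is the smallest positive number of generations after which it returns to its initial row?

##.#.##
##....#
###..#.
.####..
#.####.
...###.
..#.###
##...##
###.#.#
###....
.###..#
..####.
.#.####
....###
#..#.##
###...#
####.#.
.###...
#.###..
...####
#.#.###
#....##
##..#.#
####...
.####.#
..###..
.#.###.
#...###

28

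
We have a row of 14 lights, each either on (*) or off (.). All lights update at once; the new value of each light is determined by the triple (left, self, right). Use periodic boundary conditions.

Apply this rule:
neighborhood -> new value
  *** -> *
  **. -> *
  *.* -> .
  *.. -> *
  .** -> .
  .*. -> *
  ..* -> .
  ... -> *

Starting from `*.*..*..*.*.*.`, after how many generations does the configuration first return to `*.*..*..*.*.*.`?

*.**.**.*.*.*.
*..*..*.*.*.*.
**.**.*.*.*.*.
.*..*.*.*.*.*.
.**.*.*.*.*.**
..*.*.*.*.*..*
*.*.*.*.*.**.*
*.*.*.*.*..*..
*.*.*.*.**.**.
*.*.*.*..*..*.
*.*.*.**.**.*.
*.*.*..*..*.*.
*.*.**.**.*.*.
*.*..*..*.*.*.

14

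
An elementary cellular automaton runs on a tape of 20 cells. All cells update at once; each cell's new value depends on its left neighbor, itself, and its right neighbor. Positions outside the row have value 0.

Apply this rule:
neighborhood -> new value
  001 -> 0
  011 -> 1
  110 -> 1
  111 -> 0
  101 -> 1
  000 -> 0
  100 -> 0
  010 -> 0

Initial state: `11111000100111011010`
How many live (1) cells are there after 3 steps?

10001000000101111100
00000000000011000100
00000000000011000000
count of 1: 2

2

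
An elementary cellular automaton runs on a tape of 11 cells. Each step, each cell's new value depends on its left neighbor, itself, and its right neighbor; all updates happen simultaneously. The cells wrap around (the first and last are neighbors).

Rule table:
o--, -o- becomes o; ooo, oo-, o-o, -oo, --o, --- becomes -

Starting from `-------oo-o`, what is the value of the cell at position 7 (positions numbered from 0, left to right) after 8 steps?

o---------o
-o---------
-oo--------
---o-------
---oo------
-----o-----
-----oo----
-------o---
position 7 holds o

o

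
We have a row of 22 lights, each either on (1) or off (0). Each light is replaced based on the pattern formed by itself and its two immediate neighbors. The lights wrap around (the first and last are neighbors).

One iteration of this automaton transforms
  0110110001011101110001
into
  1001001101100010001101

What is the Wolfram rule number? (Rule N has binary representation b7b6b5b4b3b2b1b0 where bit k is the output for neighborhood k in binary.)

53

position 12: 111 → 0  (bit 7 = 0)
position 2: 110 → 0  (bit 6 = 0)
position 0: 101 → 1  (bit 5 = 1)
position 6: 100 → 1  (bit 4 = 1)
position 1: 011 → 0  (bit 3 = 0)
position 9: 010 → 1  (bit 2 = 1)
position 8: 001 → 0  (bit 1 = 0)
position 7: 000 → 1  (bit 0 = 1)
bits b7..b0 = 00110101 = 53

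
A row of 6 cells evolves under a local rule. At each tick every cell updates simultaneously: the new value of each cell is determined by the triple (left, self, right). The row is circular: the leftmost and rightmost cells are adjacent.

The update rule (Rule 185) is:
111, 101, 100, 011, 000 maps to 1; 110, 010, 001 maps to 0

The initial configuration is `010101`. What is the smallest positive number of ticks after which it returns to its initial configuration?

tick 1: 101010
tick 2: 010101

2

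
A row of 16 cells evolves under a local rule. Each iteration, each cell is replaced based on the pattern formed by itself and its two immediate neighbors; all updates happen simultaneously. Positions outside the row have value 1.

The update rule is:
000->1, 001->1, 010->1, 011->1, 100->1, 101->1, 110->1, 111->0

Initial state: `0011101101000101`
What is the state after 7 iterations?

1110111111111111

iteration 1: 1110111111111111
iteration 2: 0011100000000000
iteration 3: 1110111111111111  (repeats iteration 1; period 2)
iteration 7: 1110111111111111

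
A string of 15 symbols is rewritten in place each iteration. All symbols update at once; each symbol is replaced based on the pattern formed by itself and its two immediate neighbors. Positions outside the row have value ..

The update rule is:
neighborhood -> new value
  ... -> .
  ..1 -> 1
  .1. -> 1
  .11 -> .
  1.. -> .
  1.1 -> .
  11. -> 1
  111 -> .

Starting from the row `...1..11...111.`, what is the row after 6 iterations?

..11.1.1..1..1.
.1.1.1.1.11.11.
11.1.1.1..1..1.
.1.1.1.1.11.11.  (repeats iteration 2; period 2)
iteration 6: .1.1.1.1.11.11.

.1.1.1.1.11.11.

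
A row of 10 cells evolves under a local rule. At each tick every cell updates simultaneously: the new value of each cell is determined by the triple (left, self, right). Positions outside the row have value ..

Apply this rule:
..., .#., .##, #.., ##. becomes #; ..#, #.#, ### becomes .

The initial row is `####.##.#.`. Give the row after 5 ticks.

##.#.##.##

#..#.##.##
##.#.##.##
##.#.##.##  (fixed point — unchanged through tick 5)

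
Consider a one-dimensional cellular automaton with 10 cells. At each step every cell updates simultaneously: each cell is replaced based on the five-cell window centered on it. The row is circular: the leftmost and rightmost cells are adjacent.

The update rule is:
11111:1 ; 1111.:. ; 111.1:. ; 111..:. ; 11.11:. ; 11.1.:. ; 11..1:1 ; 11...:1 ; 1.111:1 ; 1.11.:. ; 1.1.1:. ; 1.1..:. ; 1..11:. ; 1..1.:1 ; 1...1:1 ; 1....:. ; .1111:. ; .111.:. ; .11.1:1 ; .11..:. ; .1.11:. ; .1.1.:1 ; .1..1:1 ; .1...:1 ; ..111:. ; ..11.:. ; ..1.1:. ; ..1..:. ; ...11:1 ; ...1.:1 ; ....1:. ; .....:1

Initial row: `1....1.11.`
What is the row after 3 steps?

1..1.1....

.1..1...1.
1.11.111.1
1..1.1....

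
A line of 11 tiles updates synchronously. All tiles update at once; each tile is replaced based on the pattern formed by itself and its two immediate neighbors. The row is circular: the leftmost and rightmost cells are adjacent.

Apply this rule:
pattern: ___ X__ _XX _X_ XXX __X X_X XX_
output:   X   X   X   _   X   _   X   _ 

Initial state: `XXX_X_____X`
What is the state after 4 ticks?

X_XXXX_XXX_

tick 1: XX_X_XXXX_X
tick 2: X_X_XXXX_XX
tick 3: _X_XXXX_XXX
tick 4: X_XXXX_XXX_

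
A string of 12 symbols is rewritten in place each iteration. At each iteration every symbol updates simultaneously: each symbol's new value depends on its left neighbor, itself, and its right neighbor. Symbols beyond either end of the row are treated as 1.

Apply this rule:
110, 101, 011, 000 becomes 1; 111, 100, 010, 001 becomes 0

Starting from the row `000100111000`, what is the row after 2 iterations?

100110010101

010000101010
100110010101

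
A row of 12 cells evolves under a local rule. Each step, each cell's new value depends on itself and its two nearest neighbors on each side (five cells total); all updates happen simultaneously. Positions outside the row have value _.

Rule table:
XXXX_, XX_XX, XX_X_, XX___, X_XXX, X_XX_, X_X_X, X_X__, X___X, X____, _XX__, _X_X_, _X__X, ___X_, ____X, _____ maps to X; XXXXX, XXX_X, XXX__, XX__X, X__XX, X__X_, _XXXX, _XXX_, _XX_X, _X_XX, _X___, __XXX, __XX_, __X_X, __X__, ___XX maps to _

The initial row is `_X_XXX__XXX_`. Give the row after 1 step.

X__X_______X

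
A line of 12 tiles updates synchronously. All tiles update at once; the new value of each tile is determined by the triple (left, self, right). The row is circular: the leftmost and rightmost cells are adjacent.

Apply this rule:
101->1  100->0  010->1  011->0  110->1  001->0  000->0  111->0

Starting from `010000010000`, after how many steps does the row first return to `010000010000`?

1

010000010000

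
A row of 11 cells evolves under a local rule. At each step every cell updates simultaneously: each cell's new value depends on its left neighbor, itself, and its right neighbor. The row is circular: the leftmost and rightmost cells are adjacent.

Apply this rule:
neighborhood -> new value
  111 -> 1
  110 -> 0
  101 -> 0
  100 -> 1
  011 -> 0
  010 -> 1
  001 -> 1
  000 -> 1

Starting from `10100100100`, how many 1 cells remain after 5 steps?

9

10111111111
00011111111
11101111110
01000111100
11111011011
count of 1: 9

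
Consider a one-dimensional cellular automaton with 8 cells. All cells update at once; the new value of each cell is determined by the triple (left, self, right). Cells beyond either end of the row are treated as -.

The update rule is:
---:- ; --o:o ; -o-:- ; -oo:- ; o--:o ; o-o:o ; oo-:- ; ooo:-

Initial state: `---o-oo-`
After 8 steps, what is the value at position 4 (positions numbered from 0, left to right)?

--o-o--o
-o-o-oo-
o-o-o--o
-o-o-oo-  (repeats step 2; period 2)
step 8: -o-o-oo-
position 4 holds -

-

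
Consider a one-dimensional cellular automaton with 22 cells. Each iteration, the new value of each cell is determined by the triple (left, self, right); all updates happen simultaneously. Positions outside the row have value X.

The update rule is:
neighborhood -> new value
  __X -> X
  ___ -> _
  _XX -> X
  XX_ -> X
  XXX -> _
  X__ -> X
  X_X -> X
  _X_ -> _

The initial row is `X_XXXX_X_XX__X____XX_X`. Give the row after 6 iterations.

____XXXXX_XXXXXXX____X

iteration 1: XXX__XX_XXXXX_X__XXXXX
iteration 2: __XXXXXXX___XX_XXX____
iteration 3: XXX_____XX_XXXXX_XX__X
iteration 4: __XX___XXXXX___XXXXXXX
iteration 5: XXXXX_XX___XX_XX______
iteration 6: ____XXXXX_XXXXXXX____X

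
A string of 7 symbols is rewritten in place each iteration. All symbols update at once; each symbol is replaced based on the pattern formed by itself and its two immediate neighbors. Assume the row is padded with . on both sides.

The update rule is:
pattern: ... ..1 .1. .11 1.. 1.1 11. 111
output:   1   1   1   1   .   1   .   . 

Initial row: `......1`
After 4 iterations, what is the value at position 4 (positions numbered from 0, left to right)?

.

1111111
1......
1.11111
111....
position 4 holds .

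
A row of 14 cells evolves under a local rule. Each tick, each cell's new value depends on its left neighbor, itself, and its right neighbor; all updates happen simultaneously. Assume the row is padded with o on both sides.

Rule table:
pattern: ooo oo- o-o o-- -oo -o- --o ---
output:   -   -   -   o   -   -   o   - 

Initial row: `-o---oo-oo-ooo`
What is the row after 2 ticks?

oo---o-------o

--o-o---------
oo---o-------o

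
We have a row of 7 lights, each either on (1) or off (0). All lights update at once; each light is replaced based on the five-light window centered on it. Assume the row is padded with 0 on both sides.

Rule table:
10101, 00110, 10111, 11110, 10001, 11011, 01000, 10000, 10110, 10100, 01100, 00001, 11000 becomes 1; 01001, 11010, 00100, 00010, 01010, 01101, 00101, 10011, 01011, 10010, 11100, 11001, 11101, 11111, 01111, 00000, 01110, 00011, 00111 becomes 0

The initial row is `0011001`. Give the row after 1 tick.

1011000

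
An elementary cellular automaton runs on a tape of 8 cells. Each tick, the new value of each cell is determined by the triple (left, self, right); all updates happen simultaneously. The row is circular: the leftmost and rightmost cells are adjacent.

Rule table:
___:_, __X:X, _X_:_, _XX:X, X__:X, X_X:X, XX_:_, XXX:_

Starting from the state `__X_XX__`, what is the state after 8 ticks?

_X_XX_X_
X_XX_X_X
_XX_X_XX
XX_X_XX_
X_X_XX_X
_X_XX_XX
X_XX_XX_
_XX_XX_X

_XX_XX_X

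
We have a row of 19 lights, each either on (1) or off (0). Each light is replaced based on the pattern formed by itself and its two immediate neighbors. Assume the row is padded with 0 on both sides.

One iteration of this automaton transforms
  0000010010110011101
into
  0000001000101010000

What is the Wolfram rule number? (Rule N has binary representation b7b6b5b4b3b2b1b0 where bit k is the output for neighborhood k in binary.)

position 15: 111 → 0  (bit 7 = 0)
position 11: 110 → 0  (bit 6 = 0)
position 9: 101 → 0  (bit 5 = 0)
position 6: 100 → 1  (bit 4 = 1)
position 10: 011 → 1  (bit 3 = 1)
position 5: 010 → 0  (bit 2 = 0)
position 4: 001 → 0  (bit 1 = 0)
position 0: 000 → 0  (bit 0 = 0)
bits b7..b0 = 00011000 = 24

24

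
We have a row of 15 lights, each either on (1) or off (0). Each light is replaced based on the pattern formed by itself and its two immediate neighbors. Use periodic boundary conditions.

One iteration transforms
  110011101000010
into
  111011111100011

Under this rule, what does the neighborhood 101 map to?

At position 7 the neighborhood is 101; the next row has 1 there.

1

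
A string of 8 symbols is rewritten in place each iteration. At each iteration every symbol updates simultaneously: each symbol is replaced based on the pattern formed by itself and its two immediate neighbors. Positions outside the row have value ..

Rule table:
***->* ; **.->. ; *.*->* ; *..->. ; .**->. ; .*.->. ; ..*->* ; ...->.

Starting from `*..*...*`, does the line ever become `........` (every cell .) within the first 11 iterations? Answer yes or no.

..*...*.
.*...*..
*...*...
...*....
..*.....
.*......
*.......
........
all cells are . at iteration 8

yes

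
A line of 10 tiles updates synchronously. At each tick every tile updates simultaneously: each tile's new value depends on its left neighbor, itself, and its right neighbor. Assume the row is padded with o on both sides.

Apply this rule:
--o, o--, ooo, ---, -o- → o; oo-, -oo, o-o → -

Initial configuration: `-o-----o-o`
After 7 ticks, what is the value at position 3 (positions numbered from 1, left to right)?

tick 1: -ooooooo--
tick 2: --ooooo-oo
tick 3: oo-ooo---o
tick 4: o---o-ooo-
tick 5: -oooo--o--
tick 6: --oo-ooooo
tick 7: oo----oooo
position 3 holds -

-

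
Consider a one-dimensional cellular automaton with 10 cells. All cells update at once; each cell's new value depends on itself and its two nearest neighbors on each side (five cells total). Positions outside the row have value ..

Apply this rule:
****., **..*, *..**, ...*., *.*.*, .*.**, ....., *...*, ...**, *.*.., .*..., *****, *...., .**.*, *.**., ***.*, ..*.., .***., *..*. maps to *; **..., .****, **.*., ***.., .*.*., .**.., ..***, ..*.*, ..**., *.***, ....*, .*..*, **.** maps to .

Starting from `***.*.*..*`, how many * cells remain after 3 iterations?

4

.**.*.*.**
*.*.*.***.
..*.**.*..
count of *: 4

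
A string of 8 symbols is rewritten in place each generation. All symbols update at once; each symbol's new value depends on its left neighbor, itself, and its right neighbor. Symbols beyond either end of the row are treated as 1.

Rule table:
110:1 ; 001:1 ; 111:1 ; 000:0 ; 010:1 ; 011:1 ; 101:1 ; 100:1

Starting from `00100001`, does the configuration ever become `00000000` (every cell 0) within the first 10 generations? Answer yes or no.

11110011
11111111
11111111  (fixed point — unchanged through generation 10)
generation 10 is 11111111, still not uniform 0

no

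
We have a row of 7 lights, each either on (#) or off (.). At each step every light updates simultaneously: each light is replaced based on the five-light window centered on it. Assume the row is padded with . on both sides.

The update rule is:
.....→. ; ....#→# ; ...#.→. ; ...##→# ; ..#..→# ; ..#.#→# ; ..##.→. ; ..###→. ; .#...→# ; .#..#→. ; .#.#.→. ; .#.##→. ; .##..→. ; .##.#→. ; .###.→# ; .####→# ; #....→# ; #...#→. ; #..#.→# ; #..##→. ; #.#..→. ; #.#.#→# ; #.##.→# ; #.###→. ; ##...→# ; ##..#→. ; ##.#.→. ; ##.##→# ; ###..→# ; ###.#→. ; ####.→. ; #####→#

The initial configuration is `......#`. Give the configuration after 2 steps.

....#.#
..#.#..

..#.#..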